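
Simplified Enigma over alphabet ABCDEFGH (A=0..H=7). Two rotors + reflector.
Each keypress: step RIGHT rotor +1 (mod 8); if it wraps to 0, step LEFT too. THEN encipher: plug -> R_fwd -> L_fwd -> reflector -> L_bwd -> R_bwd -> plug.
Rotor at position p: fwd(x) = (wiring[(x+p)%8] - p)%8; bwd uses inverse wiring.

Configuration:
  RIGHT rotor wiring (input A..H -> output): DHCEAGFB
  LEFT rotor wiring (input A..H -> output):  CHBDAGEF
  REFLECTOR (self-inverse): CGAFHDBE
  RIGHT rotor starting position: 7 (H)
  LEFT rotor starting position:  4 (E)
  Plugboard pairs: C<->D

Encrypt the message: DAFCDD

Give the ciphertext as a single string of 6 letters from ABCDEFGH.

Answer: CGEGCE

Derivation:
Char 1 ('D'): step: R->0, L->5 (L advanced); D->plug->C->R->C->L->A->refl->C->L'->E->R'->D->plug->C
Char 2 ('A'): step: R->1, L=5; A->plug->A->R->G->L->G->refl->B->L'->A->R'->G->plug->G
Char 3 ('F'): step: R->2, L=5; F->plug->F->R->H->L->D->refl->F->L'->D->R'->E->plug->E
Char 4 ('C'): step: R->3, L=5; C->plug->D->R->C->L->A->refl->C->L'->E->R'->G->plug->G
Char 5 ('D'): step: R->4, L=5; D->plug->C->R->B->L->H->refl->E->L'->F->R'->D->plug->C
Char 6 ('D'): step: R->5, L=5; D->plug->C->R->E->L->C->refl->A->L'->C->R'->E->plug->E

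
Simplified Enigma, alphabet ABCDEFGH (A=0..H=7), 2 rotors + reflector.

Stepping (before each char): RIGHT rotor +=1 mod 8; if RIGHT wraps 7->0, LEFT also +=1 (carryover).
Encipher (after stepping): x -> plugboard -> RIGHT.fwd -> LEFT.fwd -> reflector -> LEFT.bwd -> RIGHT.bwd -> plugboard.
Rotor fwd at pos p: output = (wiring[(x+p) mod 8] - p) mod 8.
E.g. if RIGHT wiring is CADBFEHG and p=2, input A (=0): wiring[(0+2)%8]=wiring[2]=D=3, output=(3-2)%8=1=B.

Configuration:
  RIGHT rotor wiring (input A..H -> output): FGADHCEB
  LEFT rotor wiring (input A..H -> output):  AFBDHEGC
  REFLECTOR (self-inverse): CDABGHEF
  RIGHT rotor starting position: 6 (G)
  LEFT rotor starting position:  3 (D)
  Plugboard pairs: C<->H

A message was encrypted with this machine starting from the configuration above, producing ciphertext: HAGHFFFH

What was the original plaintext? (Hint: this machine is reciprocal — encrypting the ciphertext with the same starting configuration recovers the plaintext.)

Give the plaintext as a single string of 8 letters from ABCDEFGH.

Answer: DHADDEHA

Derivation:
Char 1 ('H'): step: R->7, L=3; H->plug->C->R->H->L->G->refl->E->L'->B->R'->D->plug->D
Char 2 ('A'): step: R->0, L->4 (L advanced); A->plug->A->R->F->L->B->refl->D->L'->A->R'->C->plug->H
Char 3 ('G'): step: R->1, L=4; G->plug->G->R->A->L->D->refl->B->L'->F->R'->A->plug->A
Char 4 ('H'): step: R->2, L=4; H->plug->C->R->F->L->B->refl->D->L'->A->R'->D->plug->D
Char 5 ('F'): step: R->3, L=4; F->plug->F->R->C->L->C->refl->A->L'->B->R'->D->plug->D
Char 6 ('F'): step: R->4, L=4; F->plug->F->R->C->L->C->refl->A->L'->B->R'->E->plug->E
Char 7 ('F'): step: R->5, L=4; F->plug->F->R->D->L->G->refl->E->L'->E->R'->C->plug->H
Char 8 ('H'): step: R->6, L=4; H->plug->C->R->H->L->H->refl->F->L'->G->R'->A->plug->A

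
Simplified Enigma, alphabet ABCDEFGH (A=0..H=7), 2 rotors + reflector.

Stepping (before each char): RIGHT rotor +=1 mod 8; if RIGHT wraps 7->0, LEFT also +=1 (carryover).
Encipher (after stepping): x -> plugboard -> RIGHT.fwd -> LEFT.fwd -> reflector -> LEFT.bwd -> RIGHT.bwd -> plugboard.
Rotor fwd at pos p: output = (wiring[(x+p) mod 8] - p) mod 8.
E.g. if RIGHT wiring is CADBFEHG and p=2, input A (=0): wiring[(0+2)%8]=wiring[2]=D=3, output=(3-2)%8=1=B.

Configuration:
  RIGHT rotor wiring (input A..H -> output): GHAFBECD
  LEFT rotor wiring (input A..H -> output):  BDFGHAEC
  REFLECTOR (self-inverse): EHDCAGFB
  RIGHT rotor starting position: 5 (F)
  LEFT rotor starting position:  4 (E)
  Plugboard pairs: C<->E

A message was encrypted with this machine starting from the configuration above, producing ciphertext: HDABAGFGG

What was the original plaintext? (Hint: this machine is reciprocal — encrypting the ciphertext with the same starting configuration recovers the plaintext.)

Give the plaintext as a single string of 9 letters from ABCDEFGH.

Answer: BFCDFAAAB

Derivation:
Char 1 ('H'): step: R->6, L=4; H->plug->H->R->G->L->B->refl->H->L'->F->R'->B->plug->B
Char 2 ('D'): step: R->7, L=4; D->plug->D->R->B->L->E->refl->A->L'->C->R'->F->plug->F
Char 3 ('A'): step: R->0, L->5 (L advanced); A->plug->A->R->G->L->B->refl->H->L'->B->R'->E->plug->C
Char 4 ('B'): step: R->1, L=5; B->plug->B->R->H->L->C->refl->D->L'->A->R'->D->plug->D
Char 5 ('A'): step: R->2, L=5; A->plug->A->R->G->L->B->refl->H->L'->B->R'->F->plug->F
Char 6 ('G'): step: R->3, L=5; G->plug->G->R->E->L->G->refl->F->L'->C->R'->A->plug->A
Char 7 ('F'): step: R->4, L=5; F->plug->F->R->D->L->E->refl->A->L'->F->R'->A->plug->A
Char 8 ('G'): step: R->5, L=5; G->plug->G->R->A->L->D->refl->C->L'->H->R'->A->plug->A
Char 9 ('G'): step: R->6, L=5; G->plug->G->R->D->L->E->refl->A->L'->F->R'->B->plug->B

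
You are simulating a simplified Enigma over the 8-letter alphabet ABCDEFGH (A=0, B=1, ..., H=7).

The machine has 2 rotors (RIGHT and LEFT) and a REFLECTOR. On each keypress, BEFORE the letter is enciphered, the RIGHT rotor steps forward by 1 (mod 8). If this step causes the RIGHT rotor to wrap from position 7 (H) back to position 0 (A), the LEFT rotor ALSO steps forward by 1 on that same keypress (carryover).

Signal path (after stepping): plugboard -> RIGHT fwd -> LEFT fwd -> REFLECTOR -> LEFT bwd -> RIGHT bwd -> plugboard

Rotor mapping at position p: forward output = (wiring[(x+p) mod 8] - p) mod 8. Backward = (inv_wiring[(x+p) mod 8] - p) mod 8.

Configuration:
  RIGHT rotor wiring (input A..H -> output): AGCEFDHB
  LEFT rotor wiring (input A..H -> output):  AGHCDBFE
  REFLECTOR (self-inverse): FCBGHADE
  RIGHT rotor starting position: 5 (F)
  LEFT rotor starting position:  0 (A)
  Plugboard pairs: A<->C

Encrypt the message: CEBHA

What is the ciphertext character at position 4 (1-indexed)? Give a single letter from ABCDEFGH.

Char 1 ('C'): step: R->6, L=0; C->plug->A->R->B->L->G->refl->D->L'->E->R'->E->plug->E
Char 2 ('E'): step: R->7, L=0; E->plug->E->R->F->L->B->refl->C->L'->D->R'->D->plug->D
Char 3 ('B'): step: R->0, L->1 (L advanced); B->plug->B->R->G->L->D->refl->G->L'->B->R'->H->plug->H
Char 4 ('H'): step: R->1, L=1; H->plug->H->R->H->L->H->refl->E->L'->F->R'->A->plug->C

C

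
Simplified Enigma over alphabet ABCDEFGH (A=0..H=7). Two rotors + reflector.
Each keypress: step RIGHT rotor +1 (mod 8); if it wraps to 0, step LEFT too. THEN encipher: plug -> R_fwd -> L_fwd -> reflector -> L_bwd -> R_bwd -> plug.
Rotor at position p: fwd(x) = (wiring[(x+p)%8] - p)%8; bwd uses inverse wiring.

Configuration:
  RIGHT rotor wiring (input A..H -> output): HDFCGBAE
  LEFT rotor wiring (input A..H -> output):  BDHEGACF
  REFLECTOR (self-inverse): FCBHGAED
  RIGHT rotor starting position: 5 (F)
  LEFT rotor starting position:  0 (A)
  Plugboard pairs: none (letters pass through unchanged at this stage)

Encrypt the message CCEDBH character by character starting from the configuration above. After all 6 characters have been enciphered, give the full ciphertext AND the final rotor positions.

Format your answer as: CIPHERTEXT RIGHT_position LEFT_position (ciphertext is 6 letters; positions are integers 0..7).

Char 1 ('C'): step: R->6, L=0; C->plug->C->R->B->L->D->refl->H->L'->C->R'->A->plug->A
Char 2 ('C'): step: R->7, L=0; C->plug->C->R->E->L->G->refl->E->L'->D->R'->E->plug->E
Char 3 ('E'): step: R->0, L->1 (L advanced); E->plug->E->R->G->L->E->refl->G->L'->B->R'->F->plug->F
Char 4 ('D'): step: R->1, L=1; D->plug->D->R->F->L->B->refl->C->L'->A->R'->E->plug->E
Char 5 ('B'): step: R->2, L=1; B->plug->B->R->A->L->C->refl->B->L'->F->R'->G->plug->G
Char 6 ('H'): step: R->3, L=1; H->plug->H->R->C->L->D->refl->H->L'->E->R'->F->plug->F
Final: ciphertext=AEFEGF, RIGHT=3, LEFT=1

Answer: AEFEGF 3 1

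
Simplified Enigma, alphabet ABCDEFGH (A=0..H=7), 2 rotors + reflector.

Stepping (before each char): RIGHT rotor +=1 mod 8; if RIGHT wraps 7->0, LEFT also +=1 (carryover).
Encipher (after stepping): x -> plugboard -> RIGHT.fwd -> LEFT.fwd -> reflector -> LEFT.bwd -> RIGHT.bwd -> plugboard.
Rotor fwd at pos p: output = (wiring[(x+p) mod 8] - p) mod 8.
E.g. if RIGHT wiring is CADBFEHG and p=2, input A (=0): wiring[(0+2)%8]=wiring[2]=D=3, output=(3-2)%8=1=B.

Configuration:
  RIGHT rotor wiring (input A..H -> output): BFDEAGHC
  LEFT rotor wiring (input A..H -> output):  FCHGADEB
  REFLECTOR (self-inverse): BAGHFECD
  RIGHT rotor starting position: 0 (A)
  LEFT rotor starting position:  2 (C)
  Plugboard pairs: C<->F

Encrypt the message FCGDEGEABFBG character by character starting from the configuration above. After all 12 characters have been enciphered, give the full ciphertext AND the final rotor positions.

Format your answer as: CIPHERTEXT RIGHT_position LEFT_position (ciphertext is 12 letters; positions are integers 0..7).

Char 1 ('F'): step: R->1, L=2; F->plug->C->R->D->L->B->refl->A->L'->H->R'->D->plug->D
Char 2 ('C'): step: R->2, L=2; C->plug->F->R->A->L->F->refl->E->L'->B->R'->A->plug->A
Char 3 ('G'): step: R->3, L=2; G->plug->G->R->C->L->G->refl->C->L'->E->R'->D->plug->D
Char 4 ('D'): step: R->4, L=2; D->plug->D->R->G->L->D->refl->H->L'->F->R'->E->plug->E
Char 5 ('E'): step: R->5, L=2; E->plug->E->R->A->L->F->refl->E->L'->B->R'->A->plug->A
Char 6 ('G'): step: R->6, L=2; G->plug->G->R->C->L->G->refl->C->L'->E->R'->B->plug->B
Char 7 ('E'): step: R->7, L=2; E->plug->E->R->F->L->H->refl->D->L'->G->R'->C->plug->F
Char 8 ('A'): step: R->0, L->3 (L advanced); A->plug->A->R->B->L->F->refl->E->L'->H->R'->G->plug->G
Char 9 ('B'): step: R->1, L=3; B->plug->B->R->C->L->A->refl->B->L'->D->R'->C->plug->F
Char 10 ('F'): step: R->2, L=3; F->plug->C->R->G->L->H->refl->D->L'->A->R'->F->plug->C
Char 11 ('B'): step: R->3, L=3; B->plug->B->R->F->L->C->refl->G->L'->E->R'->D->plug->D
Char 12 ('G'): step: R->4, L=3; G->plug->G->R->H->L->E->refl->F->L'->B->R'->F->plug->C
Final: ciphertext=DADEABFGFCDC, RIGHT=4, LEFT=3

Answer: DADEABFGFCDC 4 3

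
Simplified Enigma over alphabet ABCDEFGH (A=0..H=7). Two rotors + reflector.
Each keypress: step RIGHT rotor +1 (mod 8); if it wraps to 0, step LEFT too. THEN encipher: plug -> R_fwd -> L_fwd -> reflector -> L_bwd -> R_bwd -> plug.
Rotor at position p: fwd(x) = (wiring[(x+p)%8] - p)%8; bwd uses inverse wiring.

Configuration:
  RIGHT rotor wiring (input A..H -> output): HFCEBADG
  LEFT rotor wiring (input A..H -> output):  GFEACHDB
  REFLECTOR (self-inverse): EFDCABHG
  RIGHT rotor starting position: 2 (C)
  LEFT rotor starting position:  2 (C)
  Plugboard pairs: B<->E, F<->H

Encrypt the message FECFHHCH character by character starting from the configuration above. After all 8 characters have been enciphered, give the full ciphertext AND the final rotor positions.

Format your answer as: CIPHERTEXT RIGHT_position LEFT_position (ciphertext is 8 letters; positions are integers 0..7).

Char 1 ('F'): step: R->3, L=2; F->plug->H->R->H->L->D->refl->C->L'->A->R'->D->plug->D
Char 2 ('E'): step: R->4, L=2; E->plug->B->R->E->L->B->refl->F->L'->D->R'->E->plug->B
Char 3 ('C'): step: R->5, L=2; C->plug->C->R->B->L->G->refl->H->L'->F->R'->F->plug->H
Char 4 ('F'): step: R->6, L=2; F->plug->H->R->C->L->A->refl->E->L'->G->R'->F->plug->H
Char 5 ('H'): step: R->7, L=2; H->plug->F->R->C->L->A->refl->E->L'->G->R'->C->plug->C
Char 6 ('H'): step: R->0, L->3 (L advanced); H->plug->F->R->A->L->F->refl->B->L'->H->R'->A->plug->A
Char 7 ('C'): step: R->1, L=3; C->plug->C->R->D->L->A->refl->E->L'->C->R'->F->plug->H
Char 8 ('H'): step: R->2, L=3; H->plug->F->R->E->L->G->refl->H->L'->B->R'->E->plug->B
Final: ciphertext=DBHHCAHB, RIGHT=2, LEFT=3

Answer: DBHHCAHB 2 3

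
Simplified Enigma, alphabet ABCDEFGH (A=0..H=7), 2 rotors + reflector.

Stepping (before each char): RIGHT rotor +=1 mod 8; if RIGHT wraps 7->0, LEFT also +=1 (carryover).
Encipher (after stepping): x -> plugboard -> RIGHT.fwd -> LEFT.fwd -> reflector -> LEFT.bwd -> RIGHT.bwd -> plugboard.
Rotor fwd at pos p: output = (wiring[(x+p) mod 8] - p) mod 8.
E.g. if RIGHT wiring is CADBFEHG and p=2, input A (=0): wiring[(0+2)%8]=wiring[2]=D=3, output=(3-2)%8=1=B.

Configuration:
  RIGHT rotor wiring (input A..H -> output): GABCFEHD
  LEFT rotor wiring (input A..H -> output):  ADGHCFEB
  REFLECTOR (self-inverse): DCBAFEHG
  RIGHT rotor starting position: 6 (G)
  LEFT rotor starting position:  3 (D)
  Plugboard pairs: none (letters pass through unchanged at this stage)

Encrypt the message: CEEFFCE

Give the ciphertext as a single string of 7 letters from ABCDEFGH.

Answer: ABDHDFF

Derivation:
Char 1 ('C'): step: R->7, L=3; C->plug->C->R->B->L->H->refl->G->L'->E->R'->A->plug->A
Char 2 ('E'): step: R->0, L->4 (L advanced); E->plug->E->R->F->L->H->refl->G->L'->A->R'->B->plug->B
Char 3 ('E'): step: R->1, L=4; E->plug->E->R->D->L->F->refl->E->L'->E->R'->D->plug->D
Char 4 ('F'): step: R->2, L=4; F->plug->F->R->B->L->B->refl->C->L'->G->R'->H->plug->H
Char 5 ('F'): step: R->3, L=4; F->plug->F->R->D->L->F->refl->E->L'->E->R'->D->plug->D
Char 6 ('C'): step: R->4, L=4; C->plug->C->R->D->L->F->refl->E->L'->E->R'->F->plug->F
Char 7 ('E'): step: R->5, L=4; E->plug->E->R->D->L->F->refl->E->L'->E->R'->F->plug->F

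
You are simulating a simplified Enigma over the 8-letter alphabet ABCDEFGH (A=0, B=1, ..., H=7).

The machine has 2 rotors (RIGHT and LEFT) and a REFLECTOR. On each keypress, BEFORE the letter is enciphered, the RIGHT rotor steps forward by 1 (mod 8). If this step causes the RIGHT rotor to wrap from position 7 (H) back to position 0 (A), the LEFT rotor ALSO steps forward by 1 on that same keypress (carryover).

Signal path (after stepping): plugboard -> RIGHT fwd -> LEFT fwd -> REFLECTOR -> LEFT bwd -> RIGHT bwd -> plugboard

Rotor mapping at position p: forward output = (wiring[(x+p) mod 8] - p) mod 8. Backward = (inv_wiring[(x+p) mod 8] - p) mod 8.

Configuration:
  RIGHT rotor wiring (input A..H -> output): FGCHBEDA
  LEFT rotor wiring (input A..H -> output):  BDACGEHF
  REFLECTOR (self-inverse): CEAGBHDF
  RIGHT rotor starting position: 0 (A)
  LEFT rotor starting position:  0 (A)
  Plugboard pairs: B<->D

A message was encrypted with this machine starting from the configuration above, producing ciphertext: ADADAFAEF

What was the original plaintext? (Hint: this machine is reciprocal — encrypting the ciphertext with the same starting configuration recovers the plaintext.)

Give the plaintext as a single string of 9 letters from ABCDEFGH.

Char 1 ('A'): step: R->1, L=0; A->plug->A->R->F->L->E->refl->B->L'->A->R'->D->plug->B
Char 2 ('D'): step: R->2, L=0; D->plug->B->R->F->L->E->refl->B->L'->A->R'->A->plug->A
Char 3 ('A'): step: R->3, L=0; A->plug->A->R->E->L->G->refl->D->L'->B->R'->C->plug->C
Char 4 ('D'): step: R->4, L=0; D->plug->B->R->A->L->B->refl->E->L'->F->R'->A->plug->A
Char 5 ('A'): step: R->5, L=0; A->plug->A->R->H->L->F->refl->H->L'->G->R'->B->plug->D
Char 6 ('F'): step: R->6, L=0; F->plug->F->R->B->L->D->refl->G->L'->E->R'->E->plug->E
Char 7 ('A'): step: R->7, L=0; A->plug->A->R->B->L->D->refl->G->L'->E->R'->H->plug->H
Char 8 ('E'): step: R->0, L->1 (L advanced); E->plug->E->R->B->L->H->refl->F->L'->D->R'->G->plug->G
Char 9 ('F'): step: R->1, L=1; F->plug->F->R->C->L->B->refl->E->L'->G->R'->C->plug->C

Answer: BACADEHGC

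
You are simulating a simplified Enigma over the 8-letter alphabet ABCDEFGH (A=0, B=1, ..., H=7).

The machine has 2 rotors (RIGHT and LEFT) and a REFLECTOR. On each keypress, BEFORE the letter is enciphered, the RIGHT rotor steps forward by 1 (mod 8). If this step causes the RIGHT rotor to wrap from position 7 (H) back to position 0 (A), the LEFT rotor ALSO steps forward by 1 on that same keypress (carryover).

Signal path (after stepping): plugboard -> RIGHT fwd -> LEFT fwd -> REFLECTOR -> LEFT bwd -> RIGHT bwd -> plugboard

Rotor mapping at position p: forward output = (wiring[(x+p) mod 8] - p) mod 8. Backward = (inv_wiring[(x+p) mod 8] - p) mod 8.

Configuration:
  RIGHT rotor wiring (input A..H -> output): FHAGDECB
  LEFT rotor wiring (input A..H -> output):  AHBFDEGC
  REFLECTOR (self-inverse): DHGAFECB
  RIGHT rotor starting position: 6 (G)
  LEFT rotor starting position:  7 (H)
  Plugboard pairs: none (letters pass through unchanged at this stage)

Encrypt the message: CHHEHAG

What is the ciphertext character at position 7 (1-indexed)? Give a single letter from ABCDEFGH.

Char 1 ('C'): step: R->7, L=7; C->plug->C->R->A->L->D->refl->A->L'->C->R'->A->plug->A
Char 2 ('H'): step: R->0, L->0 (L advanced); H->plug->H->R->B->L->H->refl->B->L'->C->R'->G->plug->G
Char 3 ('H'): step: R->1, L=0; H->plug->H->R->E->L->D->refl->A->L'->A->R'->G->plug->G
Char 4 ('E'): step: R->2, L=0; E->plug->E->R->A->L->A->refl->D->L'->E->R'->B->plug->B
Char 5 ('H'): step: R->3, L=0; H->plug->H->R->F->L->E->refl->F->L'->D->R'->A->plug->A
Char 6 ('A'): step: R->4, L=0; A->plug->A->R->H->L->C->refl->G->L'->G->R'->C->plug->C
Char 7 ('G'): step: R->5, L=0; G->plug->G->R->B->L->H->refl->B->L'->C->R'->E->plug->E

E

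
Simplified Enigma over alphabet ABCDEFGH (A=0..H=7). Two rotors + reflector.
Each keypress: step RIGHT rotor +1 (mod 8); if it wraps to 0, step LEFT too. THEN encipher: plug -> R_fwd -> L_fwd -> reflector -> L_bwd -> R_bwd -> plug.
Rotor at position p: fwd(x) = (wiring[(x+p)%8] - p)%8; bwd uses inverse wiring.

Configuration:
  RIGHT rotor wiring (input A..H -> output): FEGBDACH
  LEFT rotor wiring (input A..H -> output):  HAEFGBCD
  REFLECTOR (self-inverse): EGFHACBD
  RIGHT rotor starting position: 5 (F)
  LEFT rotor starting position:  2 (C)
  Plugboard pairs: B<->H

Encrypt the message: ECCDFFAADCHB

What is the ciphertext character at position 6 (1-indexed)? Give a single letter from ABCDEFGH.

Char 1 ('E'): step: R->6, L=2; E->plug->E->R->A->L->C->refl->F->L'->G->R'->D->plug->D
Char 2 ('C'): step: R->7, L=2; C->plug->C->R->F->L->B->refl->G->L'->H->R'->D->plug->D
Char 3 ('C'): step: R->0, L->3 (L advanced); C->plug->C->R->G->L->F->refl->C->L'->A->R'->F->plug->F
Char 4 ('D'): step: R->1, L=3; D->plug->D->R->C->L->G->refl->B->L'->H->R'->E->plug->E
Char 5 ('F'): step: R->2, L=3; F->plug->F->R->F->L->E->refl->A->L'->E->R'->A->plug->A
Char 6 ('F'): step: R->3, L=3; F->plug->F->R->C->L->G->refl->B->L'->H->R'->D->plug->D

D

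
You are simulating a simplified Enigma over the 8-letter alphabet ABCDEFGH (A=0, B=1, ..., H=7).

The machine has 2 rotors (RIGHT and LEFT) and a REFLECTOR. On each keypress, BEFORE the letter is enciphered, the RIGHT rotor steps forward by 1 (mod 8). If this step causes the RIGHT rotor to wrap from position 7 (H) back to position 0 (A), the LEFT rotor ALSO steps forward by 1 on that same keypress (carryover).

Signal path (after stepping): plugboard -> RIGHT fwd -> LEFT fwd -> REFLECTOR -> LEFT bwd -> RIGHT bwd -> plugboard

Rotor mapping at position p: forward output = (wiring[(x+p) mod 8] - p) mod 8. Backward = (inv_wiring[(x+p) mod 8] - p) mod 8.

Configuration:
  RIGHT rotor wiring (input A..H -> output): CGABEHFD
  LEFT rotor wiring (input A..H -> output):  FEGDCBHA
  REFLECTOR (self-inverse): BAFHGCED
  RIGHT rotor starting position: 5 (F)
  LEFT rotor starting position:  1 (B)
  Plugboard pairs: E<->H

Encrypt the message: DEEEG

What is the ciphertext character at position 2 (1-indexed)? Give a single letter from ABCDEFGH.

Char 1 ('D'): step: R->6, L=1; D->plug->D->R->A->L->D->refl->H->L'->G->R'->G->plug->G
Char 2 ('E'): step: R->7, L=1; E->plug->H->R->G->L->H->refl->D->L'->A->R'->G->plug->G

G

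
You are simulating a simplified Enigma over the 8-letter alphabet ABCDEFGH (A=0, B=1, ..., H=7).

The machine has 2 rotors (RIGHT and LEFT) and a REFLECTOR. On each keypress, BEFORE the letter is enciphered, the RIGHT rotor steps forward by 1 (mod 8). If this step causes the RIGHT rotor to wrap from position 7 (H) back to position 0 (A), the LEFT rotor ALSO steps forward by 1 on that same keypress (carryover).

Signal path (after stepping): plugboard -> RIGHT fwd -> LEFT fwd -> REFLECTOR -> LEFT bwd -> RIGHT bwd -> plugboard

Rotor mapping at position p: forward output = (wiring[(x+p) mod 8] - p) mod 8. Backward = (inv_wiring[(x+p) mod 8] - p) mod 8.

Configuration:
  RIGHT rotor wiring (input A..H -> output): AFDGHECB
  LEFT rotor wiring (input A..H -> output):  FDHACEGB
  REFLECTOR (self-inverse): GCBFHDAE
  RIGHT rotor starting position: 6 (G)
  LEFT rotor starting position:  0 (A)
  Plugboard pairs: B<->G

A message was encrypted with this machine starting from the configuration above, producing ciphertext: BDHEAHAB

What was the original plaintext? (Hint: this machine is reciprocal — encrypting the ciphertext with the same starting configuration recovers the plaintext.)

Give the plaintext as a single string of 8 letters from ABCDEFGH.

Answer: AHGHHBHH

Derivation:
Char 1 ('B'): step: R->7, L=0; B->plug->G->R->F->L->E->refl->H->L'->C->R'->A->plug->A
Char 2 ('D'): step: R->0, L->1 (L advanced); D->plug->D->R->G->L->A->refl->G->L'->B->R'->H->plug->H
Char 3 ('H'): step: R->1, L=1; H->plug->H->R->H->L->E->refl->H->L'->C->R'->B->plug->G
Char 4 ('E'): step: R->2, L=1; E->plug->E->R->A->L->C->refl->B->L'->D->R'->H->plug->H
Char 5 ('A'): step: R->3, L=1; A->plug->A->R->D->L->B->refl->C->L'->A->R'->H->plug->H
Char 6 ('H'): step: R->4, L=1; H->plug->H->R->C->L->H->refl->E->L'->H->R'->G->plug->B
Char 7 ('A'): step: R->5, L=1; A->plug->A->R->H->L->E->refl->H->L'->C->R'->H->plug->H
Char 8 ('B'): step: R->6, L=1; B->plug->G->R->B->L->G->refl->A->L'->G->R'->H->plug->H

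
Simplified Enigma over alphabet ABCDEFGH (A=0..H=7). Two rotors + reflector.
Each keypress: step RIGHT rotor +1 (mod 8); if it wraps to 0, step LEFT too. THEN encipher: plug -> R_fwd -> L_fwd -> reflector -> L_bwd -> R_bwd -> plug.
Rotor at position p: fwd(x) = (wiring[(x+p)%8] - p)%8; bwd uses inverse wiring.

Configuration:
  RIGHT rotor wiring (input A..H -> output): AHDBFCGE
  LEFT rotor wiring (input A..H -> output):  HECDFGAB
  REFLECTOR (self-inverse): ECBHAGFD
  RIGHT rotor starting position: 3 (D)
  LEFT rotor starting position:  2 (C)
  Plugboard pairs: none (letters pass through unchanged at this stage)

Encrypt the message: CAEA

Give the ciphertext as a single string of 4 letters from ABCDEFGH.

Answer: HECE

Derivation:
Char 1 ('C'): step: R->4, L=2; C->plug->C->R->C->L->D->refl->H->L'->F->R'->H->plug->H
Char 2 ('A'): step: R->5, L=2; A->plug->A->R->F->L->H->refl->D->L'->C->R'->E->plug->E
Char 3 ('E'): step: R->6, L=2; E->plug->E->R->F->L->H->refl->D->L'->C->R'->C->plug->C
Char 4 ('A'): step: R->7, L=2; A->plug->A->R->F->L->H->refl->D->L'->C->R'->E->plug->E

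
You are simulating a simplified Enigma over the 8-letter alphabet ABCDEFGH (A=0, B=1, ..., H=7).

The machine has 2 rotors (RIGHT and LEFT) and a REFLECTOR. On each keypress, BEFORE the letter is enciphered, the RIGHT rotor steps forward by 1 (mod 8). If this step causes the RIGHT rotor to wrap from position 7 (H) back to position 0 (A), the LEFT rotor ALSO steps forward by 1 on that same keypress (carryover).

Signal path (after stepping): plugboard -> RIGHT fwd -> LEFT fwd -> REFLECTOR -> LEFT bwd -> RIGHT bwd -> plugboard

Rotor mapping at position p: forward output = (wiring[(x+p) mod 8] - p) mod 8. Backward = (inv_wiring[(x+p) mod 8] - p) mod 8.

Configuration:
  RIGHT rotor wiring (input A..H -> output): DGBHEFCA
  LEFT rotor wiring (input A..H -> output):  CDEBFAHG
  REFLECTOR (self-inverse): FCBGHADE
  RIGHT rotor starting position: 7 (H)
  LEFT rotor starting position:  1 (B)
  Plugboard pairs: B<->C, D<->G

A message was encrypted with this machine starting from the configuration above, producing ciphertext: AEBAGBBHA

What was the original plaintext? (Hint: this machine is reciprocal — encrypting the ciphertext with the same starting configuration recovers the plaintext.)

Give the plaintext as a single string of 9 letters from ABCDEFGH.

Answer: DBGHBDFGF

Derivation:
Char 1 ('A'): step: R->0, L->2 (L advanced); A->plug->A->R->D->L->G->refl->D->L'->C->R'->G->plug->D
Char 2 ('E'): step: R->1, L=2; E->plug->E->R->E->L->F->refl->A->L'->G->R'->C->plug->B
Char 3 ('B'): step: R->2, L=2; B->plug->C->R->C->L->D->refl->G->L'->D->R'->D->plug->G
Char 4 ('A'): step: R->3, L=2; A->plug->A->R->E->L->F->refl->A->L'->G->R'->H->plug->H
Char 5 ('G'): step: R->4, L=2; G->plug->D->R->E->L->F->refl->A->L'->G->R'->C->plug->B
Char 6 ('B'): step: R->5, L=2; B->plug->C->R->D->L->G->refl->D->L'->C->R'->G->plug->D
Char 7 ('B'): step: R->6, L=2; B->plug->C->R->F->L->E->refl->H->L'->B->R'->F->plug->F
Char 8 ('H'): step: R->7, L=2; H->plug->H->R->D->L->G->refl->D->L'->C->R'->D->plug->G
Char 9 ('A'): step: R->0, L->3 (L advanced); A->plug->A->R->D->L->E->refl->H->L'->F->R'->F->plug->F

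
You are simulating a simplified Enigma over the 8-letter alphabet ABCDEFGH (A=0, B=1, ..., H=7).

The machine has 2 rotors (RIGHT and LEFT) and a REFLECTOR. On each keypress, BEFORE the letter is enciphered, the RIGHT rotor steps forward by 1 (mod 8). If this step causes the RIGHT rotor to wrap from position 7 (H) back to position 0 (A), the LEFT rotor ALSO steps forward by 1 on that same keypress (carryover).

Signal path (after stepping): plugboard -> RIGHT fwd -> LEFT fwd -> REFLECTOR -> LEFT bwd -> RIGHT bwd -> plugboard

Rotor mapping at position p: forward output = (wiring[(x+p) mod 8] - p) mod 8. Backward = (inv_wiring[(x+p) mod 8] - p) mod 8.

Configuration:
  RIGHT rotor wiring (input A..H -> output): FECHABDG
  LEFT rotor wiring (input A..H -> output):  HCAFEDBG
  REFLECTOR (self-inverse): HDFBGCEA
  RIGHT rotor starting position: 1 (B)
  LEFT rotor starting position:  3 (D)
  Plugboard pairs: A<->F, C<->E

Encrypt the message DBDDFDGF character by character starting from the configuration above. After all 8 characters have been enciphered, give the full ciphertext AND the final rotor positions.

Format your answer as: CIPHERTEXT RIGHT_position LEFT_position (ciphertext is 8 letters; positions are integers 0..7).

Answer: FCGCHEEA 1 4

Derivation:
Char 1 ('D'): step: R->2, L=3; D->plug->D->R->H->L->F->refl->C->L'->A->R'->A->plug->F
Char 2 ('B'): step: R->3, L=3; B->plug->B->R->F->L->E->refl->G->L'->D->R'->E->plug->C
Char 3 ('D'): step: R->4, L=3; D->plug->D->R->C->L->A->refl->H->L'->G->R'->G->plug->G
Char 4 ('D'): step: R->5, L=3; D->plug->D->R->A->L->C->refl->F->L'->H->R'->E->plug->C
Char 5 ('F'): step: R->6, L=3; F->plug->A->R->F->L->E->refl->G->L'->D->R'->H->plug->H
Char 6 ('D'): step: R->7, L=3; D->plug->D->R->D->L->G->refl->E->L'->F->R'->C->plug->E
Char 7 ('G'): step: R->0, L->4 (L advanced); G->plug->G->R->D->L->C->refl->F->L'->C->R'->C->plug->E
Char 8 ('F'): step: R->1, L=4; F->plug->A->R->D->L->C->refl->F->L'->C->R'->F->plug->A
Final: ciphertext=FCGCHEEA, RIGHT=1, LEFT=4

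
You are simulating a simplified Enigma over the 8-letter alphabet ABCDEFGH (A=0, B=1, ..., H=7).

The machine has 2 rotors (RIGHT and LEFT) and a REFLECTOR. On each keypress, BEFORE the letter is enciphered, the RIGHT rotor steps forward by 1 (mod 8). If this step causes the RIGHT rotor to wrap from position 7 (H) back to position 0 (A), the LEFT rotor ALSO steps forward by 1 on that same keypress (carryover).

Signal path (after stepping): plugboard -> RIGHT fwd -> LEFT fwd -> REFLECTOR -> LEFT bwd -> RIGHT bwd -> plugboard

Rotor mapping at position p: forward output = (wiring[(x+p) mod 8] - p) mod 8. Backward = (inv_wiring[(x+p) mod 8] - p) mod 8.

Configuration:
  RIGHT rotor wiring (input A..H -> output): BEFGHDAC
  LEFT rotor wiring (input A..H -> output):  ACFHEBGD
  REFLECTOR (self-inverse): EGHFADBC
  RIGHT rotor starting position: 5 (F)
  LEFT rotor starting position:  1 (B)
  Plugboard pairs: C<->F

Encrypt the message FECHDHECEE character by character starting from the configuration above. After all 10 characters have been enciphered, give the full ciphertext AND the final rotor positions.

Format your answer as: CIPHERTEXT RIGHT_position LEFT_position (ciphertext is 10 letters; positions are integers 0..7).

Char 1 ('F'): step: R->6, L=1; F->plug->C->R->D->L->D->refl->F->L'->F->R'->H->plug->H
Char 2 ('E'): step: R->7, L=1; E->plug->E->R->H->L->H->refl->C->L'->G->R'->D->plug->D
Char 3 ('C'): step: R->0, L->2 (L advanced); C->plug->F->R->D->L->H->refl->C->L'->C->R'->H->plug->H
Char 4 ('H'): step: R->1, L=2; H->plug->H->R->A->L->D->refl->F->L'->B->R'->G->plug->G
Char 5 ('D'): step: R->2, L=2; D->plug->D->R->B->L->F->refl->D->L'->A->R'->F->plug->C
Char 6 ('H'): step: R->3, L=2; H->plug->H->R->C->L->C->refl->H->L'->D->R'->A->plug->A
Char 7 ('E'): step: R->4, L=2; E->plug->E->R->F->L->B->refl->G->L'->G->R'->D->plug->D
Char 8 ('C'): step: R->5, L=2; C->plug->F->R->A->L->D->refl->F->L'->B->R'->G->plug->G
Char 9 ('E'): step: R->6, L=2; E->plug->E->R->H->L->A->refl->E->L'->E->R'->B->plug->B
Char 10 ('E'): step: R->7, L=2; E->plug->E->R->H->L->A->refl->E->L'->E->R'->G->plug->G
Final: ciphertext=HDHGCADGBG, RIGHT=7, LEFT=2

Answer: HDHGCADGBG 7 2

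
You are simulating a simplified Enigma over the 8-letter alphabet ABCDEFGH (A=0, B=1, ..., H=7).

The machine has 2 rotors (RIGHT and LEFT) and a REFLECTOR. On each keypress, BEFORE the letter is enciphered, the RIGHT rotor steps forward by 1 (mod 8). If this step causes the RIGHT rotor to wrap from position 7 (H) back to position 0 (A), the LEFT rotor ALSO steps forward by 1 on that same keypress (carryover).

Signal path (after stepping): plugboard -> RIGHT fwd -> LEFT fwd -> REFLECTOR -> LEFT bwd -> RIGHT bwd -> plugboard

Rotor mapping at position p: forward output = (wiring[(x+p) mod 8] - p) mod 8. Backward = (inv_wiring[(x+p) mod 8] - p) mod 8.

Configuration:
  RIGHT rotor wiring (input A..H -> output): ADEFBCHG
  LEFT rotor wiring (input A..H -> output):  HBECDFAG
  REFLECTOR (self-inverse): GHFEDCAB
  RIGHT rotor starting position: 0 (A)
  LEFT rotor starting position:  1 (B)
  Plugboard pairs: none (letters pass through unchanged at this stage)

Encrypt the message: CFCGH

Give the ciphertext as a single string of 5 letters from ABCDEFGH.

Char 1 ('C'): step: R->1, L=1; C->plug->C->R->E->L->E->refl->D->L'->B->R'->E->plug->E
Char 2 ('F'): step: R->2, L=1; F->plug->F->R->E->L->E->refl->D->L'->B->R'->H->plug->H
Char 3 ('C'): step: R->3, L=1; C->plug->C->R->H->L->G->refl->A->L'->A->R'->G->plug->G
Char 4 ('G'): step: R->4, L=1; G->plug->G->R->A->L->A->refl->G->L'->H->R'->F->plug->F
Char 5 ('H'): step: R->5, L=1; H->plug->H->R->E->L->E->refl->D->L'->B->R'->C->plug->C

Answer: EHGFC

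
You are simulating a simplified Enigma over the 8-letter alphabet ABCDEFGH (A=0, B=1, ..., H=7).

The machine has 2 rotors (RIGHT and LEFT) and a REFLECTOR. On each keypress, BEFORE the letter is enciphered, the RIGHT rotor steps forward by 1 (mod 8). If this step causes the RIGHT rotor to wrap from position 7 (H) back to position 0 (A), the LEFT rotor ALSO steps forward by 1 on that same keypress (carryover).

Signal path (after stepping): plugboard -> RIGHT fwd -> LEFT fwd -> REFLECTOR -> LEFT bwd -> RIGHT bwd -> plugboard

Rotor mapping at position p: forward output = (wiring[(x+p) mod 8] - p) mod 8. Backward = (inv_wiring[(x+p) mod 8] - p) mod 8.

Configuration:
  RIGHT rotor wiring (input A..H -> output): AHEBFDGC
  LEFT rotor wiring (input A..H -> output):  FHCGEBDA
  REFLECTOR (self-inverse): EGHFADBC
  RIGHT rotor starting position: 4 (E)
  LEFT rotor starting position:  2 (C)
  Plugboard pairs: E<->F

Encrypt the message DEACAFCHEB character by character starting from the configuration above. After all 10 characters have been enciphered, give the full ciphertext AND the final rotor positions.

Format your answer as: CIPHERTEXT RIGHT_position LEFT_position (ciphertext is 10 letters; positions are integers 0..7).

Char 1 ('D'): step: R->5, L=2; D->plug->D->R->D->L->H->refl->C->L'->C->R'->E->plug->F
Char 2 ('E'): step: R->6, L=2; E->plug->F->R->D->L->H->refl->C->L'->C->R'->C->plug->C
Char 3 ('A'): step: R->7, L=2; A->plug->A->R->D->L->H->refl->C->L'->C->R'->E->plug->F
Char 4 ('C'): step: R->0, L->3 (L advanced); C->plug->C->R->E->L->F->refl->D->L'->A->R'->A->plug->A
Char 5 ('A'): step: R->1, L=3; A->plug->A->R->G->L->E->refl->A->L'->D->R'->B->plug->B
Char 6 ('F'): step: R->2, L=3; F->plug->E->R->E->L->F->refl->D->L'->A->R'->F->plug->E
Char 7 ('C'): step: R->3, L=3; C->plug->C->R->A->L->D->refl->F->L'->E->R'->G->plug->G
Char 8 ('H'): step: R->4, L=3; H->plug->H->R->F->L->C->refl->H->L'->H->R'->B->plug->B
Char 9 ('E'): step: R->5, L=3; E->plug->F->R->H->L->H->refl->C->L'->F->R'->C->plug->C
Char 10 ('B'): step: R->6, L=3; B->plug->B->R->E->L->F->refl->D->L'->A->R'->A->plug->A
Final: ciphertext=FCFABEGBCA, RIGHT=6, LEFT=3

Answer: FCFABEGBCA 6 3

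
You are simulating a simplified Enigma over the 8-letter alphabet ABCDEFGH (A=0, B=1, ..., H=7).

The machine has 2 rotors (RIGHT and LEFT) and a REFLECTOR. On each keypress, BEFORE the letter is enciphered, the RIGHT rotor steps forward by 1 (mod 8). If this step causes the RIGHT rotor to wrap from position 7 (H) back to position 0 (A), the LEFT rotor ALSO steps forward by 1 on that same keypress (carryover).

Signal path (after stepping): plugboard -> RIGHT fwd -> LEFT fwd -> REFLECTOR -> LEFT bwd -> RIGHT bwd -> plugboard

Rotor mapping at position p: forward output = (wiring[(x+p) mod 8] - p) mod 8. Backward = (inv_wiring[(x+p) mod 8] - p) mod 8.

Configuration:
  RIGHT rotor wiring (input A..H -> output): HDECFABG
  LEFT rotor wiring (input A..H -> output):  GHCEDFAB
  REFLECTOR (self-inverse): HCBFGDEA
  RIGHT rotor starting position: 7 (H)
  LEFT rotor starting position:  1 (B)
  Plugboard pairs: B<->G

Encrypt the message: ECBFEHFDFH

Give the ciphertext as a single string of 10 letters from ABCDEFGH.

Answer: FAGDFBEGDD

Derivation:
Char 1 ('E'): step: R->0, L->2 (L advanced); E->plug->E->R->F->L->H->refl->A->L'->A->R'->F->plug->F
Char 2 ('C'): step: R->1, L=2; C->plug->C->R->B->L->C->refl->B->L'->C->R'->A->plug->A
Char 3 ('B'): step: R->2, L=2; B->plug->G->R->F->L->H->refl->A->L'->A->R'->B->plug->G
Char 4 ('F'): step: R->3, L=2; F->plug->F->R->E->L->G->refl->E->L'->G->R'->D->plug->D
Char 5 ('E'): step: R->4, L=2; E->plug->E->R->D->L->D->refl->F->L'->H->R'->F->plug->F
Char 6 ('H'): step: R->5, L=2; H->plug->H->R->A->L->A->refl->H->L'->F->R'->G->plug->B
Char 7 ('F'): step: R->6, L=2; F->plug->F->R->E->L->G->refl->E->L'->G->R'->E->plug->E
Char 8 ('D'): step: R->7, L=2; D->plug->D->R->F->L->H->refl->A->L'->A->R'->B->plug->G
Char 9 ('F'): step: R->0, L->3 (L advanced); F->plug->F->R->A->L->B->refl->C->L'->C->R'->D->plug->D
Char 10 ('H'): step: R->1, L=3; H->plug->H->R->G->L->E->refl->G->L'->E->R'->D->plug->D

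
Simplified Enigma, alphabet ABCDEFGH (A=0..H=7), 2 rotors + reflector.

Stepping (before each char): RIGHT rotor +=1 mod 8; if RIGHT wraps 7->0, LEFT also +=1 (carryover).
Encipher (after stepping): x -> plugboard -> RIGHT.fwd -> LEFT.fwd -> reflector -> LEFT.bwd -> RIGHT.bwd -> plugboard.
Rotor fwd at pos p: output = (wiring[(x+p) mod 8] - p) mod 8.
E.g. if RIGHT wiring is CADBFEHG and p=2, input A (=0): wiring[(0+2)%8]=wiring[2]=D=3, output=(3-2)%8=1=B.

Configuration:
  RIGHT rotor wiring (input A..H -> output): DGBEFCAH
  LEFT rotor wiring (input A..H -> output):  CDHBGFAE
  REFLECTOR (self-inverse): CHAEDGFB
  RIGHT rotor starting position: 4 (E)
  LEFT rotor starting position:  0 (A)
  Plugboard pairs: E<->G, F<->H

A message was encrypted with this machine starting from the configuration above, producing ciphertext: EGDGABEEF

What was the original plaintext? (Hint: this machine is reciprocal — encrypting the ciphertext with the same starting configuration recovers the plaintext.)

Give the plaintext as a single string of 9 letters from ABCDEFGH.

Answer: GAEFHDAGC

Derivation:
Char 1 ('E'): step: R->5, L=0; E->plug->G->R->H->L->E->refl->D->L'->B->R'->E->plug->G
Char 2 ('G'): step: R->6, L=0; G->plug->E->R->D->L->B->refl->H->L'->C->R'->A->plug->A
Char 3 ('D'): step: R->7, L=0; D->plug->D->R->C->L->H->refl->B->L'->D->R'->G->plug->E
Char 4 ('G'): step: R->0, L->1 (L advanced); G->plug->E->R->F->L->H->refl->B->L'->H->R'->H->plug->F
Char 5 ('A'): step: R->1, L=1; A->plug->A->R->F->L->H->refl->B->L'->H->R'->F->plug->H
Char 6 ('B'): step: R->2, L=1; B->plug->B->R->C->L->A->refl->C->L'->A->R'->D->plug->D
Char 7 ('E'): step: R->3, L=1; E->plug->G->R->D->L->F->refl->G->L'->B->R'->A->plug->A
Char 8 ('E'): step: R->4, L=1; E->plug->G->R->F->L->H->refl->B->L'->H->R'->E->plug->G
Char 9 ('F'): step: R->5, L=1; F->plug->H->R->A->L->C->refl->A->L'->C->R'->C->plug->C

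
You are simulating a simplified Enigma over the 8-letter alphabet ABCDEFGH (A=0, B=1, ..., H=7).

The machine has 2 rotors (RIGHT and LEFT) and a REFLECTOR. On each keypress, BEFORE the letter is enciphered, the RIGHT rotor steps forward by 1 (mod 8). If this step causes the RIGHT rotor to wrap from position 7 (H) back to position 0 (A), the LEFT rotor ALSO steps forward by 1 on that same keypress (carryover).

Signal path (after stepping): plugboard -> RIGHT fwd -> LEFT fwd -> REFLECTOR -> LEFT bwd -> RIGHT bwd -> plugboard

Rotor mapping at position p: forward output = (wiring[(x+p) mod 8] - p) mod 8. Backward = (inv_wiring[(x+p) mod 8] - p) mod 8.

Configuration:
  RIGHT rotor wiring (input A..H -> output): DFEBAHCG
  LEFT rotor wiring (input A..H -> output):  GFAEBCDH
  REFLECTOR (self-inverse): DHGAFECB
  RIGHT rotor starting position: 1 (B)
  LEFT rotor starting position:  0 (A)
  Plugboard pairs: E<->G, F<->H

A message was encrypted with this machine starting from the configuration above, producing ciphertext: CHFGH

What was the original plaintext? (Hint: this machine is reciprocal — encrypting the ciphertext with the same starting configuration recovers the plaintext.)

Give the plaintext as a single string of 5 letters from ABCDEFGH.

Answer: ABEBF

Derivation:
Char 1 ('C'): step: R->2, L=0; C->plug->C->R->G->L->D->refl->A->L'->C->R'->A->plug->A
Char 2 ('H'): step: R->3, L=0; H->plug->F->R->A->L->G->refl->C->L'->F->R'->B->plug->B
Char 3 ('F'): step: R->4, L=0; F->plug->H->R->F->L->C->refl->G->L'->A->R'->G->plug->E
Char 4 ('G'): step: R->5, L=0; G->plug->E->R->A->L->G->refl->C->L'->F->R'->B->plug->B
Char 5 ('H'): step: R->6, L=0; H->plug->F->R->D->L->E->refl->F->L'->B->R'->H->plug->F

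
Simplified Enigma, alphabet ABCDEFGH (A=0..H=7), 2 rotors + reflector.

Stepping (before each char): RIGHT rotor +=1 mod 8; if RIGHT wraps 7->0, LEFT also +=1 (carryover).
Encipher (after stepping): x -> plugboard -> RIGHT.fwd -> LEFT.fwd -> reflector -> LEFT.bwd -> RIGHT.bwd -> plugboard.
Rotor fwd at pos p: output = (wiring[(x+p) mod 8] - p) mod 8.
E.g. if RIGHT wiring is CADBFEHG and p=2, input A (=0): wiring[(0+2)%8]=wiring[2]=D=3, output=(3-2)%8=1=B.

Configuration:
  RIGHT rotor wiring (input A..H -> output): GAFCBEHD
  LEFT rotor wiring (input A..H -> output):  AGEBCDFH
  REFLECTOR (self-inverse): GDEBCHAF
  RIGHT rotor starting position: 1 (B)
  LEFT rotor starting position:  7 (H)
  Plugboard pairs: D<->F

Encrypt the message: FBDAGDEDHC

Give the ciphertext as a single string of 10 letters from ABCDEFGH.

Answer: AFHDFEBACE

Derivation:
Char 1 ('F'): step: R->2, L=7; F->plug->D->R->C->L->H->refl->F->L'->D->R'->A->plug->A
Char 2 ('B'): step: R->3, L=7; B->plug->B->R->G->L->E->refl->C->L'->E->R'->D->plug->F
Char 3 ('D'): step: R->4, L=7; D->plug->F->R->E->L->C->refl->E->L'->G->R'->H->plug->H
Char 4 ('A'): step: R->5, L=7; A->plug->A->R->H->L->G->refl->A->L'->A->R'->F->plug->D
Char 5 ('G'): step: R->6, L=7; G->plug->G->R->D->L->F->refl->H->L'->C->R'->D->plug->F
Char 6 ('D'): step: R->7, L=7; D->plug->F->R->C->L->H->refl->F->L'->D->R'->E->plug->E
Char 7 ('E'): step: R->0, L->0 (L advanced); E->plug->E->R->B->L->G->refl->A->L'->A->R'->B->plug->B
Char 8 ('D'): step: R->1, L=0; D->plug->F->R->G->L->F->refl->H->L'->H->R'->A->plug->A
Char 9 ('H'): step: R->2, L=0; H->plug->H->R->G->L->F->refl->H->L'->H->R'->C->plug->C
Char 10 ('C'): step: R->3, L=0; C->plug->C->R->B->L->G->refl->A->L'->A->R'->E->plug->E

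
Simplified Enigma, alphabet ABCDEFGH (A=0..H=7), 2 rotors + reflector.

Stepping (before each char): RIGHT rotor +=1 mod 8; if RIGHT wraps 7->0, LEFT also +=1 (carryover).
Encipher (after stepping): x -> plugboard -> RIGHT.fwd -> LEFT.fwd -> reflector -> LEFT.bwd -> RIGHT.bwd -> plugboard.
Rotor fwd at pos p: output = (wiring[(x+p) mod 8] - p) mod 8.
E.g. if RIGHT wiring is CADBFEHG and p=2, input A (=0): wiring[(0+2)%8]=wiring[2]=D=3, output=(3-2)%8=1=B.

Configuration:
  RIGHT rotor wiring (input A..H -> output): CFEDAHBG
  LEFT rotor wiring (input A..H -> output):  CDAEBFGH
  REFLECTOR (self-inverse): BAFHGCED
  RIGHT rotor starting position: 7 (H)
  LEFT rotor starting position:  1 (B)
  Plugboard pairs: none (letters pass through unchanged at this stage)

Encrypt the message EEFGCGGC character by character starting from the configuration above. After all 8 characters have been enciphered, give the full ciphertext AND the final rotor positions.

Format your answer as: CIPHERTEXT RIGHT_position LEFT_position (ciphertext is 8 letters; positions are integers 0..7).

Char 1 ('E'): step: R->0, L->2 (L advanced); E->plug->E->R->A->L->G->refl->E->L'->E->R'->C->plug->C
Char 2 ('E'): step: R->1, L=2; E->plug->E->R->G->L->A->refl->B->L'->H->R'->D->plug->D
Char 3 ('F'): step: R->2, L=2; F->plug->F->R->E->L->E->refl->G->L'->A->R'->G->plug->G
Char 4 ('G'): step: R->3, L=2; G->plug->G->R->C->L->H->refl->D->L'->D->R'->E->plug->E
Char 5 ('C'): step: R->4, L=2; C->plug->C->R->F->L->F->refl->C->L'->B->R'->F->plug->F
Char 6 ('G'): step: R->5, L=2; G->plug->G->R->G->L->A->refl->B->L'->H->R'->F->plug->F
Char 7 ('G'): step: R->6, L=2; G->plug->G->R->C->L->H->refl->D->L'->D->R'->A->plug->A
Char 8 ('C'): step: R->7, L=2; C->plug->C->R->G->L->A->refl->B->L'->H->R'->A->plug->A
Final: ciphertext=CDGEFFAA, RIGHT=7, LEFT=2

Answer: CDGEFFAA 7 2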